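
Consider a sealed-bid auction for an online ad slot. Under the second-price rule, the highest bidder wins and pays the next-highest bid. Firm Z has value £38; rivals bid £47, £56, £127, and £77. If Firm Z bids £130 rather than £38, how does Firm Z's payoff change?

The highest competing bid is £127.
Bidding truthfully at £38: the top bid is £127 (a rival), so Firm Z loses. Payoff = £0.
Bidding £130: Firm Z has the top bid, wins, and pays the second-highest bid £127. Payoff = £38 − £127 = -£89.
Change = -£89 − £0 = -£89.
This is the dominant-strategy logic: truthful bidding weakly beats any alternative.

-£89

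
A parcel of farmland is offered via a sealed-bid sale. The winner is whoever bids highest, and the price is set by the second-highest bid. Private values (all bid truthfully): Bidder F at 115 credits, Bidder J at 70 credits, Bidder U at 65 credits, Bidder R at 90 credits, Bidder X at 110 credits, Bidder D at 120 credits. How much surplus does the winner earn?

Bids in descending order: Bidder D 120 credits; Bidder F 115 credits; Bidder X 110 credits; Bidder R 90 credits; Bidder J 70 credits; Bidder U 65 credits.
Bidder D wins with the top bid and pays the second-highest, 115 credits.
Surplus = 120 credits − 115 credits = 5 credits.

Winner's surplus: 5 credits.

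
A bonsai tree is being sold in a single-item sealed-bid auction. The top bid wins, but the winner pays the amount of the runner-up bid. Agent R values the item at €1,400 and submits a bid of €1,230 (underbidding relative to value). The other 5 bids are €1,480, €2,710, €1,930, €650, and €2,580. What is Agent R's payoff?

€0

Highest competing bid: €2,710.
Agent R's bid €1,230 is not the highest, so Agent R loses, pays nothing, and earns zero payoff.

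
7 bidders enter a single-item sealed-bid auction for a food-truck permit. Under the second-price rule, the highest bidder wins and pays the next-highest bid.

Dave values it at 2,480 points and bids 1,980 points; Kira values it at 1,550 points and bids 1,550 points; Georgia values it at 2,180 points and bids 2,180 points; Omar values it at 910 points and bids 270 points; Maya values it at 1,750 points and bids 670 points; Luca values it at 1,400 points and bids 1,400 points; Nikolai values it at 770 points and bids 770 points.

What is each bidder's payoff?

Payoffs: Dave 0 points, Kira 0 points, Georgia 200 points, Omar 0 points, Maya 0 points, Luca 0 points, Nikolai 0 points.

Bids in descending order: Georgia 2,180 points, then Dave 1,980 points, then Kira 1,550 points, then Luca 1,400 points, then Nikolai 770 points, then Maya 670 points, then Omar 270 points.
Georgia has the top bid and wins; the price is the second-highest bid, 1,980 points.
Georgia's payoff = 2,180 points − 1,980 points = 200 points. All other bidders lose, so their payoff is 0.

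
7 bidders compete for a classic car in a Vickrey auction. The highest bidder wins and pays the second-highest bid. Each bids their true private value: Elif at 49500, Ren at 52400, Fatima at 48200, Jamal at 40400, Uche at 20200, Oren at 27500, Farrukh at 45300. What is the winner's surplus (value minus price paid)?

Ranking the bids: Ren 52400; Elif 49500; Fatima 48200; Farrukh 45300; Jamal 40400; Oren 27500; Uche 20200.
Ren wins with the top bid and pays the second-highest, 49500.
Surplus = 52400 − 49500 = 2900.

Winner's surplus: 2900.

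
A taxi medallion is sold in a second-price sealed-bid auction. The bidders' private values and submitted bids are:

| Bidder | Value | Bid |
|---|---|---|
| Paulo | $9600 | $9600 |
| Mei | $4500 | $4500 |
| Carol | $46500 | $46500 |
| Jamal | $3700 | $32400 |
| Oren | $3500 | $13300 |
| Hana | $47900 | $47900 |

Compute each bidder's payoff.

Payoffs: Paulo $0, Mei $0, Carol $0, Jamal $0, Oren $0, Hana $1400.

Ordered from highest: Hana $47900 > Carol $46500 > Jamal $32400 > Oren $13300 > Paulo $9600 > Mei $4500.
Hana has the top bid and wins; the price is the second-highest bid, $46500.
Hana's payoff = $47900 − $46500 = $1400. All other bidders lose, so their payoff is 0.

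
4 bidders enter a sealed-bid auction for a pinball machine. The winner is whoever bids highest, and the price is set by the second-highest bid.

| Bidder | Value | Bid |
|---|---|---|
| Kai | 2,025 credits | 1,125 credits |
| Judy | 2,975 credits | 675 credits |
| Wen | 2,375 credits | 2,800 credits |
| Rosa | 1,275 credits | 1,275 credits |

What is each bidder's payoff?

Kai 0 credits, Judy 0 credits, Wen 1,100 credits, Rosa 0 credits.

Sorted high to low: Wen 2,800 credits > Rosa 1,275 credits > Kai 1,125 credits > Judy 675 credits.
Wen has the top bid and wins; the price is the second-highest bid, 1,275 credits.
Wen's payoff = 2,375 credits − 1,275 credits = 1,100 credits. All other bidders lose, so their payoff is 0.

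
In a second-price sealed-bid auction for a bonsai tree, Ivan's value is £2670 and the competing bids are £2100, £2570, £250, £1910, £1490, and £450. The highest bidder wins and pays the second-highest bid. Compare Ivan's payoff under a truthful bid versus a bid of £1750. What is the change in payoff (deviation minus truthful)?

Change in payoff: -£100.

The highest competing bid is £2570.
Bidding truthfully at £2670: Ivan has the top bid, wins, and pays the second-highest bid £2570. Payoff = £2670 − £2570 = £100.
Bidding £1750: the top bid is £2570 (a rival), so Ivan loses. Payoff = £0.
Change = £0 − £100 = -£100.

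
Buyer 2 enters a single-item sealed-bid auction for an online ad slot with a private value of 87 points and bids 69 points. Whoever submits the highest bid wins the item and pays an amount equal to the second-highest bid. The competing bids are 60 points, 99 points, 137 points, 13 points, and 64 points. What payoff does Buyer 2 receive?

0 points

Highest competing bid: 137 points.
Buyer 2's bid 69 points is not the highest, so Buyer 2 loses, pays nothing, and earns zero payoff.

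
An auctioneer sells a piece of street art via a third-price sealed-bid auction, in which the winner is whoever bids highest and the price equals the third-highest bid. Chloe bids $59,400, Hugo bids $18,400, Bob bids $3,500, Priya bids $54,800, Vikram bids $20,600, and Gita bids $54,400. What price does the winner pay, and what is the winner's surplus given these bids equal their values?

The winner pays $54,400 for a surplus of $5,000.

Bids in descending order: Chloe $59,400, then Priya $54,800, then Gita $54,400, then Vikram $20,600, then Hugo $18,400, then Bob $3,500.
Chloe is the highest bidder, so Chloe wins.
Under the third-price rule, the price is the third-highest bid: $54,400.
Surplus = $59,400 − $54,400 = $5,000.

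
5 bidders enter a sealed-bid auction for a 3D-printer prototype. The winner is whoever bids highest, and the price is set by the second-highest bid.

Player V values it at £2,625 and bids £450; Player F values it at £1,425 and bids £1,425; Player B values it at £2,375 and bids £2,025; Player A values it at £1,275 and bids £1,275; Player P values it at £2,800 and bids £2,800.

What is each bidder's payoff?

Ranking the bids: Player P £2,800 > Player B £2,025 > Player F £1,425 > Player A £1,275 > Player V £450.
Player P has the top bid and wins; the price is the second-highest bid, £2,025.
Player P's payoff = £2,800 − £2,025 = £775. All other bidders lose, so their payoff is 0.

Payoffs: Player V £0, Player F £0, Player B £0, Player A £0, Player P £775.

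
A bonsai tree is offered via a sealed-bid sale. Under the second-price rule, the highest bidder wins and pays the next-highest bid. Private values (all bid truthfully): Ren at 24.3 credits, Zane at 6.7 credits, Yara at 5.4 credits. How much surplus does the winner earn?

Surplus = 17.6 credits.

Bids in descending order: Ren 24.3 credits; Zane 6.7 credits; Yara 5.4 credits.
Ren wins with the top bid and pays the second-highest, 6.7 credits.
Surplus = 24.3 credits − 6.7 credits = 17.6 credits.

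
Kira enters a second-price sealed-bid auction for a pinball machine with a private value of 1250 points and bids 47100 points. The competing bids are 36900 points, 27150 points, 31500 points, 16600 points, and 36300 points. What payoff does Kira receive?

Kira's payoff: -35650 points.

Highest competing bid: 36900 points.
Kira's bid 47100 points is the highest overall, so Kira wins and pays the second-highest bid, 36900 points.
Payoff = value − price = 1250 points − 36900 points = -35650 points.
Overbidding won the item at a price above value — truthful bidding would have avoided this loss.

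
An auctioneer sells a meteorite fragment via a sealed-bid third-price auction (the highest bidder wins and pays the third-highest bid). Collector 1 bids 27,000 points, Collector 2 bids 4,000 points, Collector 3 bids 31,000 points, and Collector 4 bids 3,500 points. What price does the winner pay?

Ranking the bids: Collector 3 31,000 points > Collector 1 27,000 points > Collector 2 4,000 points > Collector 4 3,500 points.
Collector 3 is the highest bidder, so Collector 3 wins.
Under the third-price rule, the price is the third-highest bid: 4,000 points.

Price paid: 4,000 points.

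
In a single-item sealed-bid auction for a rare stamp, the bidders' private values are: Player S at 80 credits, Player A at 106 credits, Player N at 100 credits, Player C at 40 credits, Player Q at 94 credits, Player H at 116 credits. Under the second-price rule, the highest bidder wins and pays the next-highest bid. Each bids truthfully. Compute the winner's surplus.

Ranking the bids: Player H 116 credits; Player A 106 credits; Player N 100 credits; Player Q 94 credits; Player S 80 credits; Player C 40 credits.
Player H wins with the top bid and pays the second-highest, 106 credits.
Surplus = 116 credits − 106 credits = 10 credits.

Winner's surplus: 10 credits.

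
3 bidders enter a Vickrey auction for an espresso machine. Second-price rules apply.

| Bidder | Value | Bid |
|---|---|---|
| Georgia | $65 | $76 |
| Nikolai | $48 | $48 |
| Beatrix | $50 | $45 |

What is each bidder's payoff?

Ordered from highest: Georgia $76, then Nikolai $48, then Beatrix $45.
Georgia has the top bid and wins; the price is the second-highest bid, $48.
Georgia's payoff = $65 − $48 = $17. All other bidders lose, so their payoff is 0.

Georgia $17, Nikolai $0, Beatrix $0.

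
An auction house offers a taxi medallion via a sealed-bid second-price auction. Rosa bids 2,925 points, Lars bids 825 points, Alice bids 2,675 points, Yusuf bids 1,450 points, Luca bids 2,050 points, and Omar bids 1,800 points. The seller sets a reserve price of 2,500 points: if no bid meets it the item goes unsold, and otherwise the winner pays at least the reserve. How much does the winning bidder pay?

The winner pays 2,675 points.

Ranking the bids: Rosa 2,925 points > Alice 2,675 points > Luca 2,050 points > Omar 1,800 points > Yusuf 1,450 points > Lars 825 points.
Rosa has the highest bid, so Rosa wins.
The second-highest bid is 2,675 points, which exceeds the reserve, so that sets the price.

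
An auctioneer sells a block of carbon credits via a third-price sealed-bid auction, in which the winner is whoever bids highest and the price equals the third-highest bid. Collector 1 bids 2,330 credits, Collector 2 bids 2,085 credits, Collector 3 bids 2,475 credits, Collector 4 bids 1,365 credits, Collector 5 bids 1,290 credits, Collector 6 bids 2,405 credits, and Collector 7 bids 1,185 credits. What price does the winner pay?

The winner pays 2,330 credits.

Sorted high to low: Collector 3 2,475 credits; Collector 6 2,405 credits; Collector 1 2,330 credits; Collector 2 2,085 credits; Collector 4 1,365 credits; Collector 5 1,290 credits; Collector 7 1,185 credits.
Collector 3 is the highest bidder, so Collector 3 wins.
Under the third-price rule, the price is the third-highest bid: 2,330 credits.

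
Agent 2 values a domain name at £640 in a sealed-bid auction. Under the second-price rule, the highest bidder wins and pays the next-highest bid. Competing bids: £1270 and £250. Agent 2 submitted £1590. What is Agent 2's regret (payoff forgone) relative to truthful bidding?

The highest competing bid is £1270.
Bidding truthfully at £640: the top bid is £1270 (a rival), so Agent 2 loses. Payoff = £0.
Bidding £1590: Agent 2 has the top bid, wins, and pays the second-highest bid £1270. Payoff = £640 − £1270 = -£630.
Regret = truthful payoff − actual payoff = £0 − -£630 = £630.

Regret: £630.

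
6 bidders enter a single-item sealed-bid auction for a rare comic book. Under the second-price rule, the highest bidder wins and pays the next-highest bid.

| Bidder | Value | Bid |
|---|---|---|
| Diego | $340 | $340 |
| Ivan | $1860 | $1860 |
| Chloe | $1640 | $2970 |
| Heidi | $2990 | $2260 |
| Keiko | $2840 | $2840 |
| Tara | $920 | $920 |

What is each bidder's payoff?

Diego $0, Ivan $0, Chloe -$1200, Heidi $0, Keiko $0, Tara $0.

Ordered from highest: Chloe $2970, then Keiko $2840, then Heidi $2260, then Ivan $1860, then Tara $920, then Diego $340.
Chloe has the top bid and wins; the price is the second-highest bid, $2840.
Chloe's payoff = $1640 − $2840 = -$1200. All other bidders lose, so their payoff is 0.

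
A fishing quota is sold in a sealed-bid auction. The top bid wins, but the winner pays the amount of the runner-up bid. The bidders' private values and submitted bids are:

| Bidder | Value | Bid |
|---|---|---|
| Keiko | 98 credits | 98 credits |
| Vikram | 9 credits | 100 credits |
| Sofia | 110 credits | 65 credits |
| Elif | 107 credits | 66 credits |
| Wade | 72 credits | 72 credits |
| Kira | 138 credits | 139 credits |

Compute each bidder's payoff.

Payoffs: Keiko 0 credits, Vikram 0 credits, Sofia 0 credits, Elif 0 credits, Wade 0 credits, Kira 38 credits.

Sorted high to low: Kira 139 credits; Vikram 100 credits; Keiko 98 credits; Wade 72 credits; Elif 66 credits; Sofia 65 credits.
Kira has the top bid and wins; the price is the second-highest bid, 100 credits.
Kira's payoff = 138 credits − 100 credits = 38 credits. All other bidders lose, so their payoff is 0.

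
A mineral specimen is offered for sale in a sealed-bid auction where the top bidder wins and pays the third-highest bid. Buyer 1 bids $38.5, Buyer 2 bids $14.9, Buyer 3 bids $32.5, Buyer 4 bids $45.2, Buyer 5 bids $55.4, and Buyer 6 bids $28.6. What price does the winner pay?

Ordered from highest: Buyer 5 $55.4 > Buyer 4 $45.2 > Buyer 1 $38.5 > Buyer 3 $32.5 > Buyer 6 $28.6 > Buyer 2 $14.9.
Buyer 5 is the highest bidder, so Buyer 5 wins.
Under the third-price rule, the price is the third-highest bid: $38.5.

$38.5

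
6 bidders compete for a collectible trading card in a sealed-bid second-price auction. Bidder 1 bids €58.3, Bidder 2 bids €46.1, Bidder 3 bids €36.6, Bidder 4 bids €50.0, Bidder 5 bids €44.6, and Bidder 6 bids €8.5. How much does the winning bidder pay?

€50.0

Bids in descending order: Bidder 1 €58.3 > Bidder 4 €50.0 > Bidder 2 €46.1 > Bidder 5 €44.6 > Bidder 3 €36.6 > Bidder 6 €8.5.
Bidder 1 has the highest bid, so Bidder 1 wins.
The second-highest bid is €50.0, so that is what Bidder 1 pays.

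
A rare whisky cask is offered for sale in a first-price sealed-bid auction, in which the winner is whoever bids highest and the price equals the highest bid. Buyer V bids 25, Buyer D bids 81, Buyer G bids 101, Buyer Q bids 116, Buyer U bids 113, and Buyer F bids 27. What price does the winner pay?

Ordered from highest: Buyer Q 116 > Buyer U 113 > Buyer G 101 > Buyer D 81 > Buyer F 27 > Buyer V 25.
Buyer Q is the highest bidder, so Buyer Q wins.
Under the first-price rule, the price is the highest bid: 116.

The winner pays 116.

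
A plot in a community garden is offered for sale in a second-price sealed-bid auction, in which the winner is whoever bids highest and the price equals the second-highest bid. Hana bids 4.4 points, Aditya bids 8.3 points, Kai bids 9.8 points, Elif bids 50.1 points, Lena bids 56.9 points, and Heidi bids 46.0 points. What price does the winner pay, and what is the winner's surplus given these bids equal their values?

Sorted high to low: Lena 56.9 points; Elif 50.1 points; Heidi 46.0 points; Kai 9.8 points; Aditya 8.3 points; Hana 4.4 points.
Lena is the highest bidder, so Lena wins.
Under the second-price rule, the price is the second-highest bid: 50.1 points.
Surplus = 56.9 points − 50.1 points = 6.8 points.

The winner pays 50.1 points for a surplus of 6.8 points.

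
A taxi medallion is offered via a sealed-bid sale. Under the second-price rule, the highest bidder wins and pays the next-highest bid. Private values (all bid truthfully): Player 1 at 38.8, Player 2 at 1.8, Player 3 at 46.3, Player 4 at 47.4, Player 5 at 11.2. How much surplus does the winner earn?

1.1

Bids in descending order: Player 4 47.4 > Player 3 46.3 > Player 1 38.8 > Player 5 11.2 > Player 2 1.8.
Player 4 wins with the top bid and pays the second-highest, 46.3.
Surplus = 47.4 − 46.3 = 1.1.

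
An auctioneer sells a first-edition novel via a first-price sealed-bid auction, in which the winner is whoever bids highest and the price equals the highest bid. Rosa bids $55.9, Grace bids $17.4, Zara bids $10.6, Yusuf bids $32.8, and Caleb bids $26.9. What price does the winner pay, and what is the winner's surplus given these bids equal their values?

Price $55.9; surplus $0.0.

Ranking the bids: Rosa $55.9 > Yusuf $32.8 > Caleb $26.9 > Grace $17.4 > Zara $10.6.
Rosa is the highest bidder, so Rosa wins.
Under the first-price rule, the price is the highest bid: $55.9.
Surplus = $55.9 − $55.9 = $0.0.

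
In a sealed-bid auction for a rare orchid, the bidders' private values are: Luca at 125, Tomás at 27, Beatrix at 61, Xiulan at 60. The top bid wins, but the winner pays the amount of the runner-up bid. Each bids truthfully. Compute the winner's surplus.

Ordered from highest: Luca 125, then Beatrix 61, then Xiulan 60, then Tomás 27.
Luca wins with the top bid and pays the second-highest, 61.
Surplus = 125 − 61 = 64.

Surplus = 64.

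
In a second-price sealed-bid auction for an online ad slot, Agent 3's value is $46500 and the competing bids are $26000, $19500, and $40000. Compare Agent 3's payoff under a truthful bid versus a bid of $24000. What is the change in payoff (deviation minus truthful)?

The highest competing bid is $40000.
Bidding truthfully at $46500: Agent 3 has the top bid, wins, and pays the second-highest bid $40000. Payoff = $46500 − $40000 = $6500.
Bidding $24000: the top bid is $40000 (a rival), so Agent 3 loses. Payoff = $0.
Change = $0 − $6500 = -$6500.
Deviating from a truthful bid can only lose payoff in a second-price auction — never gain.

-$6500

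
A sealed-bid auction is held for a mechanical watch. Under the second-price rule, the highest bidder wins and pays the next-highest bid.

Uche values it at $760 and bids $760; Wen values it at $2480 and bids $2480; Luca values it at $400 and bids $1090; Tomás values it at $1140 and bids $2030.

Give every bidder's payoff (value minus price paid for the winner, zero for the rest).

Uche $0, Wen $450, Luca $0, Tomás $0.

Bids in descending order: Wen $2480, then Tomás $2030, then Luca $1090, then Uche $760.
Wen has the top bid and wins; the price is the second-highest bid, $2030.
Wen's payoff = $2480 − $2030 = $450. All other bidders lose, so their payoff is 0.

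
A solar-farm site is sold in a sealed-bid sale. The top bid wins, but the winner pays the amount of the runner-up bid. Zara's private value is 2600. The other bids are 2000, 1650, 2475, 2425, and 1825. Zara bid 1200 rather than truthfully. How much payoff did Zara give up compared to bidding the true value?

125

The highest competing bid is 2475.
Bidding truthfully at 2600: Zara has the top bid, wins, and pays the second-highest bid 2475. Payoff = 2600 − 2475 = 125.
Bidding 1200: the top bid is 2475 (a rival), so Zara loses. Payoff = 0.
Regret = truthful payoff − actual payoff = 125 − 0 = 125.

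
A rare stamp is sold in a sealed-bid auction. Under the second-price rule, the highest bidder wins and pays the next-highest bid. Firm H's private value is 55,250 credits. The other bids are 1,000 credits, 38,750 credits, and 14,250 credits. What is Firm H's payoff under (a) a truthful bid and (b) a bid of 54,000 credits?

Truthful: 16,500 credits; alternative: 16,500 credits.

The highest competing bid is 38,750 credits.
Bidding truthfully at 55,250 credits: Firm H has the top bid, wins, and pays the second-highest bid 38,750 credits. Payoff = 55,250 credits − 38,750 credits = 16,500 credits.
Bidding 54,000 credits: Firm H has the top bid, wins, and pays the second-highest bid 38,750 credits. Payoff = 55,250 credits − 38,750 credits = 16,500 credits.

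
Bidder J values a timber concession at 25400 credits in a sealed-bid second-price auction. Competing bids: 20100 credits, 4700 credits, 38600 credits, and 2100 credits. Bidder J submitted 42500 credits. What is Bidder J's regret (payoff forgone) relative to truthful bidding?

Payoff forgone: 13200 credits.

The highest competing bid is 38600 credits.
Bidding truthfully at 25400 credits: the top bid is 38600 credits (a rival), so Bidder J loses. Payoff = 0 credits.
Bidding 42500 credits: Bidder J has the top bid, wins, and pays the second-highest bid 38600 credits. Payoff = 25400 credits − 38600 credits = -13200 credits.
Regret = truthful payoff − actual payoff = 0 credits − -13200 credits = 13200 credits.
Deviating from a truthful bid can only lose payoff in a second-price auction — never gain.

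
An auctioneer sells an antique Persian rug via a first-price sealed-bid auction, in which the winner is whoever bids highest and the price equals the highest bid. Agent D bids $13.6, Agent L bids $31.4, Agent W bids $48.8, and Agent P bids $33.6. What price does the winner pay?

Price paid: $48.8.

Sorted high to low: Agent W $48.8, then Agent P $33.6, then Agent L $31.4, then Agent D $13.6.
Agent W is the highest bidder, so Agent W wins.
Under the first-price rule, the price is the highest bid: $48.8.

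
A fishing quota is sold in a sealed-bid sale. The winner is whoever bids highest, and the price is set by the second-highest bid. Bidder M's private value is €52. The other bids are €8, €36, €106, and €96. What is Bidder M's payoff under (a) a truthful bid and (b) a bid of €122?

Truthful: €0; alternative: -€54.

The highest competing bid is €106.
Bidding truthfully at €52: the top bid is €106 (a rival), so Bidder M loses. Payoff = €0.
Bidding €122: Bidder M has the top bid, wins, and pays the second-highest bid €106. Payoff = €52 − €106 = -€54.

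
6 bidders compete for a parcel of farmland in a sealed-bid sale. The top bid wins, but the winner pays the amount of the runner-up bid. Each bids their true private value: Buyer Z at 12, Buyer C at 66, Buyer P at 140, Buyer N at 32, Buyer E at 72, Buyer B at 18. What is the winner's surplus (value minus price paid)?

Winner's surplus: 68.

Sorted high to low: Buyer P 140 > Buyer E 72 > Buyer C 66 > Buyer N 32 > Buyer B 18 > Buyer Z 12.
Buyer P wins with the top bid and pays the second-highest, 72.
Surplus = 140 − 72 = 68.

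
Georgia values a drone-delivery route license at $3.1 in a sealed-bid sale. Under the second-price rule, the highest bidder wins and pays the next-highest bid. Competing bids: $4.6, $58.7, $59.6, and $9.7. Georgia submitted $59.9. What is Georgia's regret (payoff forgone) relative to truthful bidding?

Regret: $56.5.

The highest competing bid is $59.6.
Bidding truthfully at $3.1: the top bid is $59.6 (a rival), so Georgia loses. Payoff = $0.0.
Bidding $59.9: Georgia has the top bid, wins, and pays the second-highest bid $59.6. Payoff = $3.1 − $59.6 = -$56.5.
Regret = truthful payoff − actual payoff = $0.0 − -$56.5 = $56.5.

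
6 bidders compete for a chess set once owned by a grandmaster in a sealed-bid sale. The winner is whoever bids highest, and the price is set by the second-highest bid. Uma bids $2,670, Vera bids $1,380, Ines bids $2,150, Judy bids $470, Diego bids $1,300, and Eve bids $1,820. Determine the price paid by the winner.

The winner pays $2,150.

Bids in descending order: Uma $2,670, then Ines $2,150, then Eve $1,820, then Vera $1,380, then Diego $1,300, then Judy $470.
Uma has the highest bid, so Uma wins.
The second-highest bid is $2,150, so that is what Uma pays.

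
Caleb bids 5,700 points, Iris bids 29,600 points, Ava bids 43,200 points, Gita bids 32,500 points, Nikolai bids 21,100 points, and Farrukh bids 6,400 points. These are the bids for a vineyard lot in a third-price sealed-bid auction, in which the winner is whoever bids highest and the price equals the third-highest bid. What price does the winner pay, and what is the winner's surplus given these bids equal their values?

The winner pays 29,600 points for a surplus of 13,600 points.

Ordered from highest: Ava 43,200 points; Gita 32,500 points; Iris 29,600 points; Nikolai 21,100 points; Farrukh 6,400 points; Caleb 5,700 points.
Ava is the highest bidder, so Ava wins.
Under the third-price rule, the price is the third-highest bid: 29,600 points.
Surplus = 43,200 points − 29,600 points = 13,600 points.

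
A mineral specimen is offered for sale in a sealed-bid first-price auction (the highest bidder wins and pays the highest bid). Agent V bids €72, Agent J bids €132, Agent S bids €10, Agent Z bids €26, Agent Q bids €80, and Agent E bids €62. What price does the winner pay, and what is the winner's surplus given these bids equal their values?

Sorted high to low: Agent J €132; Agent Q €80; Agent V €72; Agent E €62; Agent Z €26; Agent S €10.
Agent J is the highest bidder, so Agent J wins.
Under the first-price rule, the price is the highest bid: €132.
Surplus = €132 − €132 = €0.

Price €132; surplus €0.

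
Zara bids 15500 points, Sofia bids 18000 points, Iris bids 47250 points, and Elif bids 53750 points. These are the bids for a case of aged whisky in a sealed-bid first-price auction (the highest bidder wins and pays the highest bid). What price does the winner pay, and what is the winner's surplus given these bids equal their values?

Ordered from highest: Elif 53750 points; Iris 47250 points; Sofia 18000 points; Zara 15500 points.
Elif is the highest bidder, so Elif wins.
Under the first-price rule, the price is the highest bid: 53750 points.
Surplus = 53750 points − 53750 points = 0 points.

Price 53750 points; surplus 0 points.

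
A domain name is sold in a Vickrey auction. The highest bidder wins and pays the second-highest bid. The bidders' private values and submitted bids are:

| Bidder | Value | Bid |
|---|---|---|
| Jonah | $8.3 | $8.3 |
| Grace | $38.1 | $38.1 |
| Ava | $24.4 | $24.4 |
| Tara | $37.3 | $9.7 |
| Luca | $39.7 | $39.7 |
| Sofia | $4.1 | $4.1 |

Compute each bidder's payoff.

Jonah $0.0, Grace $0.0, Ava $0.0, Tara $0.0, Luca $1.6, Sofia $0.0.

Bids in descending order: Luca $39.7 > Grace $38.1 > Ava $24.4 > Tara $9.7 > Jonah $8.3 > Sofia $4.1.
Luca has the top bid and wins; the price is the second-highest bid, $38.1.
Luca's payoff = $39.7 − $38.1 = $1.6. All other bidders lose, so their payoff is 0.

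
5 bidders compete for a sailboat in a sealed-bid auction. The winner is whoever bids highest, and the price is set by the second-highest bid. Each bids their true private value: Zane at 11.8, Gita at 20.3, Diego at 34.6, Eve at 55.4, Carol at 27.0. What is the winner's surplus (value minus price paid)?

Surplus = 20.8.

Ranking the bids: Eve 55.4 > Diego 34.6 > Carol 27.0 > Gita 20.3 > Zane 11.8.
Eve wins with the top bid and pays the second-highest, 34.6.
Surplus = 55.4 − 34.6 = 20.8.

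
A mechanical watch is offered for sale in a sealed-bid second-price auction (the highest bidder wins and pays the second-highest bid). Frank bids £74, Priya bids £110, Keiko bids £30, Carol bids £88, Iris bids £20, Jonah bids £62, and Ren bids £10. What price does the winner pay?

Bids in descending order: Priya £110 > Carol £88 > Frank £74 > Jonah £62 > Keiko £30 > Iris £20 > Ren £10.
Priya is the highest bidder, so Priya wins.
Under the second-price rule, the price is the second-highest bid: £88.

Price paid: £88.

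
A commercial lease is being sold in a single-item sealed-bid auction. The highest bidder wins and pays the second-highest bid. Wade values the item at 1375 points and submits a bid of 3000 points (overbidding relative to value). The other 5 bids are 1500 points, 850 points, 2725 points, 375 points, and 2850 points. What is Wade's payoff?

Highest competing bid: 2850 points.
Wade's bid 3000 points is the highest overall, so Wade wins and pays the second-highest bid, 2850 points.
Payoff = value − price = 1375 points − 2850 points = -1475 points.
Overbidding won the item at a price above value — truthful bidding would have avoided this loss.

-1475 points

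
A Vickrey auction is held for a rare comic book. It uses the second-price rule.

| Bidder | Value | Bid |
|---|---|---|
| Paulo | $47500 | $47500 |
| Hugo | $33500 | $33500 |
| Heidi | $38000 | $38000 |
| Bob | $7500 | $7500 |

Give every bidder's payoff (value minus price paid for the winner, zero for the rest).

Paulo $9500, Hugo $0, Heidi $0, Bob $0.

Bids in descending order: Paulo $47500, then Heidi $38000, then Hugo $33500, then Bob $7500.
Paulo has the top bid and wins; the price is the second-highest bid, $38000.
Paulo's payoff = $47500 − $38000 = $9500. All other bidders lose, so their payoff is 0.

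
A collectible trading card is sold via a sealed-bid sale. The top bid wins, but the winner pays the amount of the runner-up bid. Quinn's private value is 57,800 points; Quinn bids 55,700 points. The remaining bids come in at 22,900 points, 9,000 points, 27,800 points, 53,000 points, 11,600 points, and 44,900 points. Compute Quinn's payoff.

4,800 points

Highest competing bid: 53,000 points.
Quinn's bid 55,700 points is the highest overall, so Quinn wins and pays the second-highest bid, 53,000 points.
Payoff = value − price = 57,800 points − 53,000 points = 4,800 points.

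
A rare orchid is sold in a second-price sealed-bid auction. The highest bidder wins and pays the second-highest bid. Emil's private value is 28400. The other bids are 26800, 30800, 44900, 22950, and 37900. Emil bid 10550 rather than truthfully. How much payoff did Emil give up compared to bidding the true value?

The highest competing bid is 44900.
Bidding truthfully at 28400: the top bid is 44900 (a rival), so Emil loses. Payoff = 0.
Bidding 10550: the top bid is 44900 (a rival), so Emil loses. Payoff = 0.
Regret = truthful payoff − actual payoff = 0 − 0 = 0.

0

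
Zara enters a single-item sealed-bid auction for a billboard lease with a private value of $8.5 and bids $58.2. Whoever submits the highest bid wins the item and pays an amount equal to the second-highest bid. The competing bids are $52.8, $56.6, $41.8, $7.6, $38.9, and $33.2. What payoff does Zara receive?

Highest competing bid: $56.6.
Zara's bid $58.2 is the highest overall, so Zara wins and pays the second-highest bid, $56.6.
Payoff = value − price = $8.5 − $56.6 = -$48.1.
Overbidding won the item at a price above value — truthful bidding would have avoided this loss.

Zara's payoff: -$48.1.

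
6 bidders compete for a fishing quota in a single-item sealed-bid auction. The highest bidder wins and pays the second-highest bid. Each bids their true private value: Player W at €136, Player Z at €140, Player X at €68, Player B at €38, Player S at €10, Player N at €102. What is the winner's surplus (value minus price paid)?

Ranking the bids: Player Z €140 > Player W €136 > Player N €102 > Player X €68 > Player B €38 > Player S €10.
Player Z wins with the top bid and pays the second-highest, €136.
Surplus = €140 − €136 = €4.

€4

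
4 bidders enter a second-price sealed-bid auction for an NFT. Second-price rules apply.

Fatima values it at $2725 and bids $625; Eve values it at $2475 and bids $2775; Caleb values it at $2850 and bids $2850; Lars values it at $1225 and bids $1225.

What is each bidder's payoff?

Ordered from highest: Caleb $2850 > Eve $2775 > Lars $1225 > Fatima $625.
Caleb has the top bid and wins; the price is the second-highest bid, $2775.
Caleb's payoff = $2850 − $2775 = $75. All other bidders lose, so their payoff is 0.

Fatima $0, Eve $0, Caleb $75, Lars $0.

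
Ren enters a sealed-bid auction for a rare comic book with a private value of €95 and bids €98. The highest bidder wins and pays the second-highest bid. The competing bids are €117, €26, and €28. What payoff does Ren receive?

Highest competing bid: €117.
Ren's bid €98 is not the highest, so Ren loses, pays nothing, and earns zero payoff.

€0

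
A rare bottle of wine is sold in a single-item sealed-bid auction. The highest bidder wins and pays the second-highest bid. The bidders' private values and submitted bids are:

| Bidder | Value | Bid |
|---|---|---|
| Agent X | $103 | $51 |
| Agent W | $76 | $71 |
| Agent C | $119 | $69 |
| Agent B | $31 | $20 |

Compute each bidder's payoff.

Payoffs: Agent X $0, Agent W $7, Agent C $0, Agent B $0.

Sorted high to low: Agent W $71; Agent C $69; Agent X $51; Agent B $20.
Agent W has the top bid and wins; the price is the second-highest bid, $69.
Agent W's payoff = $76 − $69 = $7. All other bidders lose, so their payoff is 0.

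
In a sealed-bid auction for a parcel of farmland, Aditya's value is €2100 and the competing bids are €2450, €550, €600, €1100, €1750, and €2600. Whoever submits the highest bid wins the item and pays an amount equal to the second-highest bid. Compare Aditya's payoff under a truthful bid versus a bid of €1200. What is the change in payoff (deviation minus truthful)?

The highest competing bid is €2600.
Bidding truthfully at €2100: the top bid is €2600 (a rival), so Aditya loses. Payoff = €0.
Bidding €1200: the top bid is €2600 (a rival), so Aditya loses. Payoff = €0.
Change = €0 − €0 = €0.
The bid only affects whether you win, not the price — here both bids land on the same side of the top rival bid, so the deviation is payoff-neutral.

€0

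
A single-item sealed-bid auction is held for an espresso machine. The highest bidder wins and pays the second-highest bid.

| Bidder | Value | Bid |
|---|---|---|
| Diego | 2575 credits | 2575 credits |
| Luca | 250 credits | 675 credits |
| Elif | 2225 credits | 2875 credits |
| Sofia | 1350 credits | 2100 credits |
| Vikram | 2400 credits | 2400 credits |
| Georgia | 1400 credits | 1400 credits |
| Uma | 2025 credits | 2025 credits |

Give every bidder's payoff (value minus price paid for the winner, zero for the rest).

Ranking the bids: Elif 2875 credits > Diego 2575 credits > Vikram 2400 credits > Sofia 2100 credits > Uma 2025 credits > Georgia 1400 credits > Luca 675 credits.
Elif has the top bid and wins; the price is the second-highest bid, 2575 credits.
Elif's payoff = 2225 credits − 2575 credits = -350 credits. All other bidders lose, so their payoff is 0.

Diego 0 credits, Luca 0 credits, Elif -350 credits, Sofia 0 credits, Vikram 0 credits, Georgia 0 credits, Uma 0 credits.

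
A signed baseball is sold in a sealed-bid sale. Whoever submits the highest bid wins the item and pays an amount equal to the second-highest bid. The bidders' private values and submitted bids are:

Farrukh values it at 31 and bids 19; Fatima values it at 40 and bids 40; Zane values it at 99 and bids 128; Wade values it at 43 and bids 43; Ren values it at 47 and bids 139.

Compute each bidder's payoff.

Ranking the bids: Ren 139; Zane 128; Wade 43; Fatima 40; Farrukh 19.
Ren has the top bid and wins; the price is the second-highest bid, 128.
Ren's payoff = 47 − 128 = -81. All other bidders lose, so their payoff is 0.

Farrukh 0, Fatima 0, Zane 0, Wade 0, Ren -81.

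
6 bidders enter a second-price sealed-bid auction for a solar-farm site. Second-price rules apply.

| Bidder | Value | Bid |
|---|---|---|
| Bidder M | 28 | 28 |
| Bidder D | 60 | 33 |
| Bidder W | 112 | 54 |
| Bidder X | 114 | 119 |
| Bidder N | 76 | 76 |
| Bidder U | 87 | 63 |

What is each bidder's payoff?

Payoffs: Bidder M 0, Bidder D 0, Bidder W 0, Bidder X 38, Bidder N 0, Bidder U 0.

Sorted high to low: Bidder X 119; Bidder N 76; Bidder U 63; Bidder W 54; Bidder D 33; Bidder M 28.
Bidder X has the top bid and wins; the price is the second-highest bid, 76.
Bidder X's payoff = 114 − 76 = 38. All other bidders lose, so their payoff is 0.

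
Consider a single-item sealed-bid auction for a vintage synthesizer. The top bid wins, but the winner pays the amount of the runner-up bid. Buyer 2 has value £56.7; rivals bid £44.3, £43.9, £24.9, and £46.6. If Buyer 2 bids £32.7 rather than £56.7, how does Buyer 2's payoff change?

Change in payoff: -£10.1.

The highest competing bid is £46.6.
Bidding truthfully at £56.7: Buyer 2 has the top bid, wins, and pays the second-highest bid £46.6. Payoff = £56.7 − £46.6 = £10.1.
Bidding £32.7: the top bid is £46.6 (a rival), so Buyer 2 loses. Payoff = £0.0.
Change = £0.0 − £10.1 = -£10.1.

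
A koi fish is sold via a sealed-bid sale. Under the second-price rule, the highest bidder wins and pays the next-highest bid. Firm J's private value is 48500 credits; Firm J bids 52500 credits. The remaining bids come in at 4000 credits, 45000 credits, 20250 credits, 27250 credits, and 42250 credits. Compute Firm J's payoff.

Highest competing bid: 45000 credits.
Firm J's bid 52500 credits is the highest overall, so Firm J wins and pays the second-highest bid, 45000 credits.
Payoff = value − price = 48500 credits − 45000 credits = 3500 credits.

Firm J's payoff: 3500 credits.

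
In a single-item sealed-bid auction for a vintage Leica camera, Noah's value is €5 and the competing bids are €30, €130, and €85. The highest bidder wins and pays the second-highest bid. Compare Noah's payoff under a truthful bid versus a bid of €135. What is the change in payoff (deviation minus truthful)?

Change in payoff: -€125.

The highest competing bid is €130.
Bidding truthfully at €5: the top bid is €130 (a rival), so Noah loses. Payoff = €0.
Bidding €135: Noah has the top bid, wins, and pays the second-highest bid €130. Payoff = €5 − €130 = -€125.
Change = -€125 − €0 = -€125.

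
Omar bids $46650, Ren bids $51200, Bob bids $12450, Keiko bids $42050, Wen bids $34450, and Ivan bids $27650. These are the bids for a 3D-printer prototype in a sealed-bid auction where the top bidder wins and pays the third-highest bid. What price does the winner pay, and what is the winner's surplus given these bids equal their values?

Ordered from highest: Ren $51200 > Omar $46650 > Keiko $42050 > Wen $34450 > Ivan $27650 > Bob $12450.
Ren is the highest bidder, so Ren wins.
Under the third-price rule, the price is the third-highest bid: $42050.
Surplus = $51200 − $42050 = $9150.

The winner pays $42050 for a surplus of $9150.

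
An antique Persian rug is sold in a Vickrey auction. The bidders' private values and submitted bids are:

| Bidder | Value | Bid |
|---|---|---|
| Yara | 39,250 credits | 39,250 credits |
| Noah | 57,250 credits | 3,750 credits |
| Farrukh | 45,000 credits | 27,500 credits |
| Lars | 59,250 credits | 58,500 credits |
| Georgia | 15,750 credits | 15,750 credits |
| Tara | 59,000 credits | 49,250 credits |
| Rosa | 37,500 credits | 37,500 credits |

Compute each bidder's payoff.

Bids in descending order: Lars 58,500 credits > Tara 49,250 credits > Yara 39,250 credits > Rosa 37,500 credits > Farrukh 27,500 credits > Georgia 15,750 credits > Noah 3,750 credits.
Lars has the top bid and wins; the price is the second-highest bid, 49,250 credits.
Lars's payoff = 59,250 credits − 49,250 credits = 10,000 credits. All other bidders lose, so their payoff is 0.

Yara 0 credits, Noah 0 credits, Farrukh 0 credits, Lars 10,000 credits, Georgia 0 credits, Tara 0 credits, Rosa 0 credits.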